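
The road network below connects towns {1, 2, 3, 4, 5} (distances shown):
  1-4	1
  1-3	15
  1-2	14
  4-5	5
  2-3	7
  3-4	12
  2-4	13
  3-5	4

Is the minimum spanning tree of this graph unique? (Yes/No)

Kruskal's algorithm — process edges by increasing weight (ties by edge label):
1-4 (1): add — endpoints in different components.
3-5 (4): add — endpoints in different components.
4-5 (5): add — endpoints in different components.
2-3 (7): add — endpoints in different components.
Every non-tree edge has weight strictly greater than the heaviest edge on the tree path between its endpoints, so the MST is unique.

Yes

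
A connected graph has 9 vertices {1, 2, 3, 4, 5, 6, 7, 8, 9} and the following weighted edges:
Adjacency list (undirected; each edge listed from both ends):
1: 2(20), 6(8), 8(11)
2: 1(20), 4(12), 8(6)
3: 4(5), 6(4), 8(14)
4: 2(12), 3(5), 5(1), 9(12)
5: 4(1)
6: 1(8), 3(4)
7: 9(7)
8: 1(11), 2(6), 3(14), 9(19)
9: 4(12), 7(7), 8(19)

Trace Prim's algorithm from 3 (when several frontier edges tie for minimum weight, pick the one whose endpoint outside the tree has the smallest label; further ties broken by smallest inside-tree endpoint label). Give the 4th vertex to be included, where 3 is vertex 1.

Prim's algorithm from 3:
Step 1: frontier [3—6 4, 3—4 5, 3—8 14] → take 3—6 (4); add 6.
Step 2: frontier [3—4 5, 3—8 14, 1—6 8] → take 3—4 (5); add 4.
Step 3: frontier [3—8 14, 4—5 1, 2—4 12, 4—9 12, 1—6 8] → take 4—5 (1); add 5.
Step 4: frontier [3—8 14, 2—4 12, 4—9 12, 1—6 8] → take 1—6 (8); add 1.
Step 5: frontier [1—8 11, 1—2 20, 3—8 14, 2—4 12, 4—9 12] → take 1—8 (11); add 8.
Step 6: frontier [1—2 20, 2—4 12, 4—9 12, 2—8 6, 8—9 19] → take 2—8 (6); add 2.
Step 7: frontier [4—9 12, 8—9 19] → take 4—9 (12); add 9.
Step 8: frontier [7—9 7] → take 7—9 (7); add 7.
Vertex order: 3, 6, 4, 5, 1, 8, 2, 9, 7. The 4th vertex is 5.

5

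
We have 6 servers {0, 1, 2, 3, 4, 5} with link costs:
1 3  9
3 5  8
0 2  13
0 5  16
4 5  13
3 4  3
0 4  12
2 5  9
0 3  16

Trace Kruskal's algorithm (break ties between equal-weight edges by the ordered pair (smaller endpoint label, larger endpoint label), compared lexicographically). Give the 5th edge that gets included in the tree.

0-4

Sort edges by weight, then run Kruskal:
3 4 (3): add. Components now {0} {1} {2} {3,4} {5}
3 5 (8): add. Components now {0} {1} {2} {3,4,5}
1 3 (9): add. Components now {0} {1,3,4,5} {2}
2 5 (9): add. Components now {0} {1,2,3,4,5}
0 4 (12): add. Components now {0,1,2,3,4,5}
The 5th edge added is 0 4.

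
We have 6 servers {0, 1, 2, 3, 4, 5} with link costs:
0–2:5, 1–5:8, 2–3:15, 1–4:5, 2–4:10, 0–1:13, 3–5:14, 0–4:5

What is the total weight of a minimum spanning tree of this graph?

Kruskal: consider edges lightest-first.
0–2 (5): add — endpoints in different components.
0–4 (5): add — endpoints in different components.
1–4 (5): add — endpoints in different components.
1–5 (8): add — endpoints in different components.
2–4 (10): skip — 2 and 4 already connected.
0–1 (13): skip — 0 and 1 already connected.
3–5 (14): add — endpoints in different components.
MST edges: 0–2, 0–4, 1–4, 1–5, 3–5; total weight 5+5+5+8+14 = 37.

37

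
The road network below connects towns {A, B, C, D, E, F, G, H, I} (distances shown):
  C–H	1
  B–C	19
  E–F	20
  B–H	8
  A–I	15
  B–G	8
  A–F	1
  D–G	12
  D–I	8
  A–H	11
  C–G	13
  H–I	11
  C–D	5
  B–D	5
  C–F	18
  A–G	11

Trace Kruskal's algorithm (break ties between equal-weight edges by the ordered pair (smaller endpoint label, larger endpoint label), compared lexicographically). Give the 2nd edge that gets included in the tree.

Sort edges by weight, then run Kruskal:
A–F (1): add — endpoints in different components.
C–H (1): add — endpoints in different components.
B–D (5): add — endpoints in different components.
C–D (5): add — endpoints in different components.
B–G (8): add — endpoints in different components.
B–H (8): skip — B and H already connected.
D–I (8): add — endpoints in different components.
A–G (11): add — endpoints in different components.
A–H (11): skip — A and H already connected.
H–I (11): skip — H and I already connected.
D–G (12): skip — D and G already connected.
C–G (13): skip — C and G already connected.
A–I (15): skip — A and I already connected.
C–F (18): skip — C and F already connected.
B–C (19): skip — B and C already connected.
E–F (20): add — endpoints in different components.
The 2nd edge added is C–H.

C-H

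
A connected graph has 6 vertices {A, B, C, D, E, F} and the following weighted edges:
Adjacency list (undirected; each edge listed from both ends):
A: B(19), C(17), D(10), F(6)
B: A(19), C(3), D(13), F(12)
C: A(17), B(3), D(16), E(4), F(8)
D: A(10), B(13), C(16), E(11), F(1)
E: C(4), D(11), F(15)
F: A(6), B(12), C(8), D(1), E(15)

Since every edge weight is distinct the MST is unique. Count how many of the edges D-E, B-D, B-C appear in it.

1

Sort edges by weight, then run Kruskal:
D-F (1): add — endpoints in different components.
B-C (3): add — endpoints in different components.
C-E (4): add — endpoints in different components.
A-F (6): add — endpoints in different components.
C-F (8): add — endpoints in different components.
MST edge set: {D-F, B-C, C-E, A-F, C-F}.
Of the listed edges, {B-C} are in the MST → 1.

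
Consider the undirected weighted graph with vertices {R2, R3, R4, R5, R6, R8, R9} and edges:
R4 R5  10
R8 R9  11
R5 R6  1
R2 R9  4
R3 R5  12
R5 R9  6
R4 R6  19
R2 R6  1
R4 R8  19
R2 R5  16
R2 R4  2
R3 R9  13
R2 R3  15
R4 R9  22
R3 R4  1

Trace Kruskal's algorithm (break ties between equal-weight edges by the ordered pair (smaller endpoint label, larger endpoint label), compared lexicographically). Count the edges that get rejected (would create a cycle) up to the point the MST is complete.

2

Kruskal's algorithm — process edges by increasing weight (ties by edge label):
R2 R6 (1): add — endpoints in different components.
R3 R4 (1): add — endpoints in different components.
R5 R6 (1): add — endpoints in different components.
R2 R4 (2): add — endpoints in different components.
R2 R9 (4): add — endpoints in different components.
R5 R9 (6): skip — R9 and R5 already connected.
R4 R5 (10): skip — R4 and R5 already connected.
R8 R9 (11): add — endpoints in different components.
Edges rejected before the tree was complete: 2.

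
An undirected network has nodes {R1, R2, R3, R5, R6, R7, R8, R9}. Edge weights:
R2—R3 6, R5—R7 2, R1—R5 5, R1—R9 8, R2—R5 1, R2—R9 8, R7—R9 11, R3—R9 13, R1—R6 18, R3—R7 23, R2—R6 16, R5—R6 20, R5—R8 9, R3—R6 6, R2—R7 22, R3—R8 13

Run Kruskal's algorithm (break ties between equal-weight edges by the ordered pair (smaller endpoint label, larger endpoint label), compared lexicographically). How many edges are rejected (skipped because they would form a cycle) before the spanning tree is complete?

1

Sort edges by weight, then run Kruskal:
R2—R5 (1): add — endpoints in different components.
R5—R7 (2): add — endpoints in different components.
R1—R5 (5): add — endpoints in different components.
R2—R3 (6): add — endpoints in different components.
R3—R6 (6): add — endpoints in different components.
R1—R9 (8): add — endpoints in different components.
R2—R9 (8): skip — R2 and R9 already connected.
R5—R8 (9): add — endpoints in different components.
Edges rejected before the tree was complete: 1.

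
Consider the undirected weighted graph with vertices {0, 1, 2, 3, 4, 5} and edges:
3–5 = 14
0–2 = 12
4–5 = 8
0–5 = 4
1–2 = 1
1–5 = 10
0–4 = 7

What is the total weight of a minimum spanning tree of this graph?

36

Grow the tree from 2 using Prim:
Step 1: frontier [1–2 1, 0–2 12] → take 1–2 (1); add 1.
Step 2: frontier [1–5 10, 0–2 12] → take 1–5 (10); add 5.
Step 3: frontier [0–2 12, 0–5 4, 4–5 8, 3–5 14] → take 0–5 (4); add 0.
Step 4: frontier [0–4 7, 4–5 8, 3–5 14] → take 0–4 (7); add 4.
Step 5: frontier [3–5 14] → take 3–5 (14); add 3.
MST edges: 1–2, 1–5, 0–5, 0–4, 3–5; total weight 1+10+4+7+14 = 36.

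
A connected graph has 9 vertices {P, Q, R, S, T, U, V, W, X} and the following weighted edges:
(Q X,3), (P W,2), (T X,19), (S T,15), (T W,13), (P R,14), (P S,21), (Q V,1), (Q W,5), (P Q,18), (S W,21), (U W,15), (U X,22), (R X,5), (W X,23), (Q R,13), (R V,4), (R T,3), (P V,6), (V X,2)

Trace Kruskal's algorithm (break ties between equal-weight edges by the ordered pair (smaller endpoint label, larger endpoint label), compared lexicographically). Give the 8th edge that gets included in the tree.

Kruskal's algorithm — process edges by increasing weight (ties by edge label):
Q V (1): add — endpoints in different components.
P W (2): add — endpoints in different components.
V X (2): add — endpoints in different components.
Q X (3): skip — Q and X already connected.
R T (3): add — endpoints in different components.
R V (4): add — endpoints in different components.
Q W (5): add — endpoints in different components.
R X (5): skip — X and R already connected.
P V (6): skip — P and V already connected.
Q R (13): skip — Q and R already connected.
T W (13): skip — T and W already connected.
P R (14): skip — P and R already connected.
S T (15): add — endpoints in different components.
U W (15): add — endpoints in different components.
The 8th edge added is U W.

U-W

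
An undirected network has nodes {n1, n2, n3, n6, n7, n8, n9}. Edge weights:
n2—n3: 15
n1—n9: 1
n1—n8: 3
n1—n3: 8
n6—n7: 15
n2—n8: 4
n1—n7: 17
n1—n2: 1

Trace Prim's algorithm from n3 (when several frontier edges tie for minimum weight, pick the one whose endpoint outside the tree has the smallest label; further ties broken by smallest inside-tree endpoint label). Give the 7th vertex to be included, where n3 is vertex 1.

n6

Prim, starting at n3.
Step 1: cheapest edge leaving the tree is n1—n3 (8); add n1.
Step 2: cheapest edge leaving the tree is n1—n2 (1); add n2.
Step 3: cheapest edge leaving the tree is n1—n9 (1); add n9.
Step 4: cheapest edge leaving the tree is n1—n8 (3); add n8.
Step 5: cheapest edge leaving the tree is n1—n7 (17); add n7.
Step 6: cheapest edge leaving the tree is n6—n7 (15); add n6.
Vertex order: n3, n1, n2, n9, n8, n7, n6. The 7th vertex is n6.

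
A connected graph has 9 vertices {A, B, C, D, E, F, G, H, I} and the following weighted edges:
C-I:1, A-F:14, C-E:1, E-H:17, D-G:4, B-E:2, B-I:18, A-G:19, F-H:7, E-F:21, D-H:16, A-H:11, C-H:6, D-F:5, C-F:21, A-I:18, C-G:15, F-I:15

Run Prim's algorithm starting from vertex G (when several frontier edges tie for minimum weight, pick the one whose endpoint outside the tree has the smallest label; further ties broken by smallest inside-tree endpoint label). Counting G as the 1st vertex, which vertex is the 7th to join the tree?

I

Prim's algorithm from G:
Step 1: cheapest edge leaving the tree is D-G (4); add D.
Step 2: cheapest edge leaving the tree is D-F (5); add F.
Step 3: cheapest edge leaving the tree is F-H (7); add H.
Step 4: cheapest edge leaving the tree is C-H (6); add C.
Step 5: cheapest edge leaving the tree is C-E (1); add E.
Step 6: cheapest edge leaving the tree is C-I (1); add I.
Step 7: cheapest edge leaving the tree is B-E (2); add B.
Step 8: cheapest edge leaving the tree is A-H (11); add A.
Vertex order: G, D, F, H, C, E, I, B, A. The 7th vertex is I.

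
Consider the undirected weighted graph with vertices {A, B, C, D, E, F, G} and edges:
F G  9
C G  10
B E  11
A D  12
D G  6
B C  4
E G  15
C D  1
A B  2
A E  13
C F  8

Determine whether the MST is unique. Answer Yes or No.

Kruskal: consider edges lightest-first.
C D (1): add. Components now {A} {B} {C,D} {E} {F} {G}
A B (2): add. Components now {A,B} {C,D} {E} {F} {G}
B C (4): add. Components now {A,B,C,D} {E} {F} {G}
D G (6): add. Components now {A,B,C,D,G} {E} {F}
C F (8): add. Components now {A,B,C,D,F,G} {E}
F G (9): skip — F and G already connected.
C G (10): skip — C and G already connected.
B E (11): add. Components now {A,B,C,D,E,F,G}
Every non-tree edge has weight strictly greater than the heaviest edge on the tree path between its endpoints, so the MST is unique.

Yes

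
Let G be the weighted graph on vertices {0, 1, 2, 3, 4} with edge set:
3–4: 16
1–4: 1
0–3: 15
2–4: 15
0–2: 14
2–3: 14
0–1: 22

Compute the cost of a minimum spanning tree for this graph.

44

Prim, starting at 3.
Step 1: cheapest edge leaving the tree is 2–3 (14); add 2.
Step 2: cheapest edge leaving the tree is 0–2 (14); add 0.
Step 3: cheapest edge leaving the tree is 2–4 (15); add 4.
Step 4: cheapest edge leaving the tree is 1–4 (1); add 1.
MST edges: 2–3, 0–2, 2–4, 1–4; total weight 14+14+15+1 = 44.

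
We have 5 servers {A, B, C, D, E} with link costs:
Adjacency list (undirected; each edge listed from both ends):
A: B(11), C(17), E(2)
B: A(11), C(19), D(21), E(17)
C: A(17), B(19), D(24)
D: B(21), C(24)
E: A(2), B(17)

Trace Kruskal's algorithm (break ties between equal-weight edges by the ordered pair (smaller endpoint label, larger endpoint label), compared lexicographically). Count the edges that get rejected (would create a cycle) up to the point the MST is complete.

Kruskal: consider edges lightest-first.
A—E (2): add — endpoints in different components.
A—B (11): add — endpoints in different components.
A—C (17): add — endpoints in different components.
B—E (17): skip — B and E already connected.
B—C (19): skip — B and C already connected.
B—D (21): add — endpoints in different components.
Edges rejected before the tree was complete: 2.

2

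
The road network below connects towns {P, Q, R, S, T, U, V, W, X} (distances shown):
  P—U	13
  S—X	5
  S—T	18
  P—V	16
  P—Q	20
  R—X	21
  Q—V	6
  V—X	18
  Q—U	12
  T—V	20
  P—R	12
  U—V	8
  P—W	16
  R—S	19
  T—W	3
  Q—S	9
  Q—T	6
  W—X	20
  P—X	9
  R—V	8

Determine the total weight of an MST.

Prim's algorithm from P:
Step 1: cheapest edge leaving the tree is P—X (9); add X.
Step 2: cheapest edge leaving the tree is S—X (5); add S.
Step 3: cheapest edge leaving the tree is Q—S (9); add Q.
Step 4: cheapest edge leaving the tree is Q—T (6); add T.
Step 5: cheapest edge leaving the tree is T—W (3); add W.
Step 6: cheapest edge leaving the tree is Q—V (6); add V.
Step 7: cheapest edge leaving the tree is R—V (8); add R.
Step 8: cheapest edge leaving the tree is U—V (8); add U.
MST edges: P—X, S—X, Q—S, Q—T, T—W, Q—V, R—V, U—V; total weight 9+5+9+6+3+6+8+8 = 54.

54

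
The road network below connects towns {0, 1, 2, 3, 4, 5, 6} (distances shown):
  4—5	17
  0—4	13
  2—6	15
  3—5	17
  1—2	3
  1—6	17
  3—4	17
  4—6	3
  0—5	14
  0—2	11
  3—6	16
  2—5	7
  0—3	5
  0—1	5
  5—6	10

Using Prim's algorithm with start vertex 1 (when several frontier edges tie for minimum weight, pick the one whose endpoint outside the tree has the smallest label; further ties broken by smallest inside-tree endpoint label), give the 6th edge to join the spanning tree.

4-6

Prim, starting at 1.
Step 1: cheapest edge leaving the tree is 1—2 (3); add 2.
Step 2: cheapest edge leaving the tree is 0—1 (5); add 0.
Step 3: cheapest edge leaving the tree is 0—3 (5); add 3.
Step 4: cheapest edge leaving the tree is 2—5 (7); add 5.
Step 5: cheapest edge leaving the tree is 5—6 (10); add 6.
Step 6: cheapest edge leaving the tree is 4—6 (3); add 4.
The 6th edge added is 4—6.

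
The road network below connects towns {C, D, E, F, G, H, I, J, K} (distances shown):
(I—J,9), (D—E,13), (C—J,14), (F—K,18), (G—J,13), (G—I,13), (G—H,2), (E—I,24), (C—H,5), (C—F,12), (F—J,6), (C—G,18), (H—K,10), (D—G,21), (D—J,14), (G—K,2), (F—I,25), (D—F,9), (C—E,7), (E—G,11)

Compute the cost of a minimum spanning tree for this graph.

52

Sort edges by weight, then run Kruskal:
G—H (2): add — endpoints in different components.
G—K (2): add — endpoints in different components.
C—H (5): add — endpoints in different components.
F—J (6): add — endpoints in different components.
C—E (7): add — endpoints in different components.
D—F (9): add — endpoints in different components.
I—J (9): add — endpoints in different components.
H—K (10): skip — H and K already connected.
E—G (11): skip — E and G already connected.
C—F (12): add — endpoints in different components.
MST edges: G—H, G—K, C—H, F—J, C—E, D—F, I—J, C—F; total weight 2+2+5+6+7+9+9+12 = 52.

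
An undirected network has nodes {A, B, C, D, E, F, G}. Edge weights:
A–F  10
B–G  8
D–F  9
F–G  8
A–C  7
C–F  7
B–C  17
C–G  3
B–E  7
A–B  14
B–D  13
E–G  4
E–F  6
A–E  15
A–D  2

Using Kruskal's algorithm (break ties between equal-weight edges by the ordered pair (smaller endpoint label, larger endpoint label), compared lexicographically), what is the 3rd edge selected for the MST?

Kruskal: consider edges lightest-first.
A–D (2): add. Components now {A,D} {B} {C} {E} {F} {G}
C–G (3): add. Components now {A,D} {B} {C,G} {E} {F}
E–G (4): add. Components now {A,D} {B} {C,E,G} {F}
E–F (6): add. Components now {A,D} {B} {C,E,F,G}
A–C (7): add. Components now {A,C,D,E,F,G} {B}
B–E (7): add. Components now {A,B,C,D,E,F,G}
The 3rd edge added is E–G.

E-G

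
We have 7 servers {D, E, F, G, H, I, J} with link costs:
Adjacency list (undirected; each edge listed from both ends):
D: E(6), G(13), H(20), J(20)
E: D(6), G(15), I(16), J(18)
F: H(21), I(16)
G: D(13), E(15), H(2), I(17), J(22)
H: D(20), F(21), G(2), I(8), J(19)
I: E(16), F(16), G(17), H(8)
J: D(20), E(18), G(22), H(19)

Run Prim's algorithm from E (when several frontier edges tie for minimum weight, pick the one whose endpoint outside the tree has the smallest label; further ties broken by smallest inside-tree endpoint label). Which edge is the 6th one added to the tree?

E-J

Grow the tree from E using Prim:
Step 1: cheapest edge leaving the tree is D–E (6); add D.
Step 2: cheapest edge leaving the tree is D–G (13); add G.
Step 3: cheapest edge leaving the tree is G–H (2); add H.
Step 4: cheapest edge leaving the tree is H–I (8); add I.
Step 5: cheapest edge leaving the tree is F–I (16); add F.
Step 6: cheapest edge leaving the tree is E–J (18); add J.
The 6th edge added is E–J.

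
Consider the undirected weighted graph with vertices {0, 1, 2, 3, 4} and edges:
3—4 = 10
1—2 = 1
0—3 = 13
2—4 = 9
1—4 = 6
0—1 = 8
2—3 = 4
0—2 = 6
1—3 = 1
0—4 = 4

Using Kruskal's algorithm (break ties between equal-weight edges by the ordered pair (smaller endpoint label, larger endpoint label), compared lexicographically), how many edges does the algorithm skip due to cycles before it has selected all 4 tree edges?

1

Kruskal: consider edges lightest-first.
1—2 (1): add — endpoints in different components.
1—3 (1): add — endpoints in different components.
0—4 (4): add — endpoints in different components.
2—3 (4): skip — 2 and 3 already connected.
0—2 (6): add — endpoints in different components.
Edges rejected before the tree was complete: 1.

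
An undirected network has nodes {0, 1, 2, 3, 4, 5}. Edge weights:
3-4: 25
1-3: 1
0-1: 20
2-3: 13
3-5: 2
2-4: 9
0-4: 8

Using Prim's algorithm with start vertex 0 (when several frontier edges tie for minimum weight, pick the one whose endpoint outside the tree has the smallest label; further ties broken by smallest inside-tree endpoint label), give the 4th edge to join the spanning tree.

1-3

Prim's algorithm from 0:
Step 1: cheapest edge leaving the tree is 0-4 (8); add 4.
Step 2: cheapest edge leaving the tree is 2-4 (9); add 2.
Step 3: cheapest edge leaving the tree is 2-3 (13); add 3.
Step 4: cheapest edge leaving the tree is 1-3 (1); add 1.
Step 5: cheapest edge leaving the tree is 3-5 (2); add 5.
The 4th edge added is 1-3.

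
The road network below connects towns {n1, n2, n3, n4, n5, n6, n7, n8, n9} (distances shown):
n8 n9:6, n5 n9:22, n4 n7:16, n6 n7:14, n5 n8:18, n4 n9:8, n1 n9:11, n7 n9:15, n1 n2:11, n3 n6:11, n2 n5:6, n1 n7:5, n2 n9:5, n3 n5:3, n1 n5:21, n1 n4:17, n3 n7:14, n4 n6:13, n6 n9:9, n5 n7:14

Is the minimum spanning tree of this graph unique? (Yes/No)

Kruskal's algorithm — process edges by increasing weight (ties by edge label):
n3 n5 (3): add — endpoints in different components.
n1 n7 (5): add — endpoints in different components.
n2 n9 (5): add — endpoints in different components.
n2 n5 (6): add — endpoints in different components.
n8 n9 (6): add — endpoints in different components.
n4 n9 (8): add — endpoints in different components.
n6 n9 (9): add — endpoints in different components.
n1 n2 (11): add — endpoints in different components.
Non-tree edge n1 n9 has weight 11, equal to the heaviest edge on its tree cycle — swapping gives another MST of the same weight. Not unique.

No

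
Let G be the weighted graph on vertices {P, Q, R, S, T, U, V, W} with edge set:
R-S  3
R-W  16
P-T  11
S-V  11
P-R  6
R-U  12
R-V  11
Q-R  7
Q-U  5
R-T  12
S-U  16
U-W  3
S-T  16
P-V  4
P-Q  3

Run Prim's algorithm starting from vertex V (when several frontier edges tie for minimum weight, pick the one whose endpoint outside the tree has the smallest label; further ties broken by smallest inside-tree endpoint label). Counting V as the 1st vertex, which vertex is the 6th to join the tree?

R

Prim, starting at V.
Step 1: cheapest edge leaving the tree is P-V (4); add P.
Step 2: cheapest edge leaving the tree is P-Q (3); add Q.
Step 3: cheapest edge leaving the tree is Q-U (5); add U.
Step 4: cheapest edge leaving the tree is U-W (3); add W.
Step 5: cheapest edge leaving the tree is P-R (6); add R.
Step 6: cheapest edge leaving the tree is R-S (3); add S.
Step 7: cheapest edge leaving the tree is P-T (11); add T.
Vertex order: V, P, Q, U, W, R, S, T. The 6th vertex is R.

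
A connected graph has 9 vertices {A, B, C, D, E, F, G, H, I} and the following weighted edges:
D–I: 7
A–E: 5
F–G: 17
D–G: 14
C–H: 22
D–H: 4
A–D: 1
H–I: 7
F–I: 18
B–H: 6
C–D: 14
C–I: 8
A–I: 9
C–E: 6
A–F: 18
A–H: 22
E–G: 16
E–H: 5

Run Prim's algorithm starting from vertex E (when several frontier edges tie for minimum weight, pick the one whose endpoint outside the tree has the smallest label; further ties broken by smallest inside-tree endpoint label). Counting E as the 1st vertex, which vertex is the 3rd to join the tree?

Prim's algorithm from E:
Step 1: cheapest edge leaving the tree is A–E (5); add A.
Step 2: cheapest edge leaving the tree is A–D (1); add D.
Step 3: cheapest edge leaving the tree is D–H (4); add H.
Step 4: cheapest edge leaving the tree is B–H (6); add B.
Step 5: cheapest edge leaving the tree is C–E (6); add C.
Step 6: cheapest edge leaving the tree is D–I (7); add I.
Step 7: cheapest edge leaving the tree is D–G (14); add G.
Step 8: cheapest edge leaving the tree is F–G (17); add F.
Vertex order: E, A, D, H, B, C, I, G, F. The 3rd vertex is D.

D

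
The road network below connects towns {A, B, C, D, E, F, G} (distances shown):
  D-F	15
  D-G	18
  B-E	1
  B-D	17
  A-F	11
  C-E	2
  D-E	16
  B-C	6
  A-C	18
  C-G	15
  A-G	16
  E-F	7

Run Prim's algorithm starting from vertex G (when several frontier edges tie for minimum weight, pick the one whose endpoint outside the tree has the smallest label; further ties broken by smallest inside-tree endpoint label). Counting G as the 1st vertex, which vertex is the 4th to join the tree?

Prim, starting at G.
Step 1: cheapest edge leaving the tree is C-G (15); add C.
Step 2: cheapest edge leaving the tree is C-E (2); add E.
Step 3: cheapest edge leaving the tree is B-E (1); add B.
Step 4: cheapest edge leaving the tree is E-F (7); add F.
Step 5: cheapest edge leaving the tree is A-F (11); add A.
Step 6: cheapest edge leaving the tree is D-F (15); add D.
Vertex order: G, C, E, B, F, A, D. The 4th vertex is B.

B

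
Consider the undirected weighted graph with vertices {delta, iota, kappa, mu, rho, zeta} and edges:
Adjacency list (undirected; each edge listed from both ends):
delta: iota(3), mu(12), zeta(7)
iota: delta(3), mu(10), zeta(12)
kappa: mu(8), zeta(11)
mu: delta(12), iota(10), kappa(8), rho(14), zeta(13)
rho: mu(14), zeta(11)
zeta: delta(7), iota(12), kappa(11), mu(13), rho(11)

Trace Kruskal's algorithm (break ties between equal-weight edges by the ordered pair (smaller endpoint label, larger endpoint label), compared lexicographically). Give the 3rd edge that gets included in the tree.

Kruskal's algorithm — process edges by increasing weight (ties by edge label):
delta–iota (3): add. Components now {delta,iota} {zeta} {mu} {kappa} {rho}
delta–zeta (7): add. Components now {delta,iota,zeta} {mu} {kappa} {rho}
kappa–mu (8): add. Components now {delta,iota,zeta} {kappa,mu} {rho}
iota–mu (10): add. Components now {delta,iota,kappa,mu,zeta} {rho}
kappa–zeta (11): skip — zeta and kappa already connected.
rho–zeta (11): add. Components now {delta,iota,kappa,mu,rho,zeta}
The 3rd edge added is kappa–mu.

kappa-mu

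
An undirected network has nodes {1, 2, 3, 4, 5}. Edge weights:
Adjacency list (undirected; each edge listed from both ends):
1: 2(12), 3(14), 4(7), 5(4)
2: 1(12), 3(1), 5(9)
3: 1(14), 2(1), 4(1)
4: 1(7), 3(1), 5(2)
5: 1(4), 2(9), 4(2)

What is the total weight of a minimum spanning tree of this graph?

8

Kruskal's algorithm — process edges by increasing weight (ties by edge label):
2 3 (1): add. Components now {1} {2,3} {4} {5}
3 4 (1): add. Components now {1} {2,3,4} {5}
4 5 (2): add. Components now {1} {2,3,4,5}
1 5 (4): add. Components now {1,2,3,4,5}
MST edges: 2 3, 3 4, 4 5, 1 5; total weight 1+1+2+4 = 8.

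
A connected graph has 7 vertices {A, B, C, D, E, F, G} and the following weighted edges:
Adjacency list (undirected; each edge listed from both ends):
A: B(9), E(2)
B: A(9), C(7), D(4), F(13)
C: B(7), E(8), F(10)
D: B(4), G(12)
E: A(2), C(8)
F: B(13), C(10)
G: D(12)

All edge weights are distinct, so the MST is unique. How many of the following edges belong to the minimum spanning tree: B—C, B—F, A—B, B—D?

Sort edges by weight, then run Kruskal:
A—E (2): add. Components now {A,E} {B} {C} {D} {F} {G}
B—D (4): add. Components now {A,E} {B,D} {C} {F} {G}
B—C (7): add. Components now {A,E} {B,C,D} {F} {G}
C—E (8): add. Components now {A,B,C,D,E} {F} {G}
A—B (9): skip — A and B already connected.
C—F (10): add. Components now {A,B,C,D,E,F} {G}
D—G (12): add. Components now {A,B,C,D,E,F,G}
MST edge set: {A—E, B—D, B—C, C—E, C—F, D—G}.
Of the listed edges, {B—C, B—D} are in the MST → 2.

2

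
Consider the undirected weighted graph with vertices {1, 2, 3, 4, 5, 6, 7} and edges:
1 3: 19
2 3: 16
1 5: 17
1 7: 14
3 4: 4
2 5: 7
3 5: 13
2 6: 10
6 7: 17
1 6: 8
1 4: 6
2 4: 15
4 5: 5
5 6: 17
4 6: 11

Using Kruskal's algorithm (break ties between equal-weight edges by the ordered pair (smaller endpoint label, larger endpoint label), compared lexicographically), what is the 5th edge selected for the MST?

1-6

Kruskal: consider edges lightest-first.
3 4 (4): add. Components now {1} {2} {3,4} {5} {6} {7}
4 5 (5): add. Components now {1} {2} {3,4,5} {6} {7}
1 4 (6): add. Components now {1,3,4,5} {2} {6} {7}
2 5 (7): add. Components now {1,2,3,4,5} {6} {7}
1 6 (8): add. Components now {1,2,3,4,5,6} {7}
2 6 (10): skip — 2 and 6 already connected.
4 6 (11): skip — 4 and 6 already connected.
3 5 (13): skip — 3 and 5 already connected.
1 7 (14): add. Components now {1,2,3,4,5,6,7}
The 5th edge added is 1 6.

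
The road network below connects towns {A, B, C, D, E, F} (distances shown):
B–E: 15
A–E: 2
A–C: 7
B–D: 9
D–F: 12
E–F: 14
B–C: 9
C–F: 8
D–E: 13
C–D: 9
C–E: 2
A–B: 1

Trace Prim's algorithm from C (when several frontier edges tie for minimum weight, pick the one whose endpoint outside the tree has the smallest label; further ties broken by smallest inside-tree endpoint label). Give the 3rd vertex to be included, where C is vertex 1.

A

Grow the tree from C using Prim:
Step 1: cheapest edge leaving the tree is C–E (2); add E.
Step 2: cheapest edge leaving the tree is A–E (2); add A.
Step 3: cheapest edge leaving the tree is A–B (1); add B.
Step 4: cheapest edge leaving the tree is C–F (8); add F.
Step 5: cheapest edge leaving the tree is B–D (9); add D.
Vertex order: C, E, A, B, F, D. The 3rd vertex is A.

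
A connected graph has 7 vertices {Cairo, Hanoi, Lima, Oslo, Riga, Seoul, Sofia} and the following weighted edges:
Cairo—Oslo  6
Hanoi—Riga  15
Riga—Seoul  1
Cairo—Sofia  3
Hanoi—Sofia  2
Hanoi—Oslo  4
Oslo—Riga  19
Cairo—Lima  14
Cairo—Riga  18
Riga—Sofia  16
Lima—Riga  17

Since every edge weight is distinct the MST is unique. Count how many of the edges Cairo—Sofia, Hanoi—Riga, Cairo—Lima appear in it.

3

Kruskal: consider edges lightest-first.
Riga—Seoul (1): add. Components now {Riga,Seoul} {Lima} {Cairo} {Sofia} {Oslo} {Hanoi}
Hanoi—Sofia (2): add. Components now {Riga,Seoul} {Lima} {Cairo} {Hanoi,Sofia} {Oslo}
Cairo—Sofia (3): add. Components now {Riga,Seoul} {Lima} {Cairo,Hanoi,Sofia} {Oslo}
Hanoi—Oslo (4): add. Components now {Riga,Seoul} {Lima} {Cairo,Hanoi,Oslo,Sofia}
Cairo—Oslo (6): skip — Cairo and Oslo already connected.
Cairo—Lima (14): add. Components now {Riga,Seoul} {Cairo,Hanoi,Lima,Oslo,Sofia}
Hanoi—Riga (15): add. Components now {Cairo,Hanoi,Lima,Oslo,Riga,Seoul,Sofia}
MST edge set: {Riga—Seoul, Hanoi—Sofia, Cairo—Sofia, Hanoi—Oslo, Cairo—Lima, Hanoi—Riga}.
Of the listed edges, {Cairo—Sofia, Hanoi—Riga, Cairo—Lima} are in the MST → 3.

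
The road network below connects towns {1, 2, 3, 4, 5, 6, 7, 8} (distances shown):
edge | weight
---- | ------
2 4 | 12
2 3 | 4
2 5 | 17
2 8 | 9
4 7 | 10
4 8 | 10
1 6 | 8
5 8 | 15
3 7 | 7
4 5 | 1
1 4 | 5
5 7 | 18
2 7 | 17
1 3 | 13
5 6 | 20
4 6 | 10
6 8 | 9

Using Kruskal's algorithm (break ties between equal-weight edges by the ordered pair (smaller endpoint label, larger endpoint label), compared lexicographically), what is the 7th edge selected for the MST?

Sort edges by weight, then run Kruskal:
4 5 (1): add — endpoints in different components.
2 3 (4): add — endpoints in different components.
1 4 (5): add — endpoints in different components.
3 7 (7): add — endpoints in different components.
1 6 (8): add — endpoints in different components.
2 8 (9): add — endpoints in different components.
6 8 (9): add — endpoints in different components.
The 7th edge added is 6 8.

6-8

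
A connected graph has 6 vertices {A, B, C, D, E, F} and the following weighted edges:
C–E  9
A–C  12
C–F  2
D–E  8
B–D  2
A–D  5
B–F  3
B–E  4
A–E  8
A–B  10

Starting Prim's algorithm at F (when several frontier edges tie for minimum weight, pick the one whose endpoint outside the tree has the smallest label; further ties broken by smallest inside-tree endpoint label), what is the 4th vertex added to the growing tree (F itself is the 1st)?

D

Grow the tree from F using Prim:
Step 1: cheapest edge leaving the tree is C–F (2); add C.
Step 2: cheapest edge leaving the tree is B–F (3); add B.
Step 3: cheapest edge leaving the tree is B–D (2); add D.
Step 4: cheapest edge leaving the tree is B–E (4); add E.
Step 5: cheapest edge leaving the tree is A–D (5); add A.
Vertex order: F, C, B, D, E, A. The 4th vertex is D.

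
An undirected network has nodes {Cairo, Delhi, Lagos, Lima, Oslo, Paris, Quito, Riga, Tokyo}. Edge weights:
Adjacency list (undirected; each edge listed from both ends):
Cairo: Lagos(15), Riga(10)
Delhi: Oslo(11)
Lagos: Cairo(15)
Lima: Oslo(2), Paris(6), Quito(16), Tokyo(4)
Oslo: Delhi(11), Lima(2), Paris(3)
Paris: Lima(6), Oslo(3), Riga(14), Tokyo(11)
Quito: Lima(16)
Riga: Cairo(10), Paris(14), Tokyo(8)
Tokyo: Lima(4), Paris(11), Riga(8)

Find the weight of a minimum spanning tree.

Prim, starting at Lagos.
Step 1: frontier [Cairo Lagos 15] → take Cairo Lagos (15); add Cairo.
Step 2: frontier [Cairo Riga 10] → take Cairo Riga (10); add Riga.
Step 3: frontier [Riga Tokyo 8, Paris Riga 14] → take Riga Tokyo (8); add Tokyo.
Step 4: frontier [Paris Riga 14, Lima Tokyo 4, Paris Tokyo 11] → take Lima Tokyo (4); add Lima.
Step 5: frontier [Lima Oslo 2, Lima Paris 6, Lima Quito 16, Paris Riga 14, Paris Tokyo 11] → take Lima Oslo (2); add Oslo.
Step 6: frontier [Lima Paris 6, Lima Quito 16, Oslo Paris 3, Delhi Oslo 11, Paris Riga 14, Paris Tokyo 11] → take Oslo Paris (3); add Paris.
Step 7: frontier [Lima Quito 16, Delhi Oslo 11] → take Delhi Oslo (11); add Delhi.
Step 8: frontier [Lima Quito 16] → take Lima Quito (16); add Quito.
MST edges: Cairo Lagos, Cairo Riga, Riga Tokyo, Lima Tokyo, Lima Oslo, Oslo Paris, Delhi Oslo, Lima Quito; total weight 15+10+8+4+2+3+11+16 = 69.

69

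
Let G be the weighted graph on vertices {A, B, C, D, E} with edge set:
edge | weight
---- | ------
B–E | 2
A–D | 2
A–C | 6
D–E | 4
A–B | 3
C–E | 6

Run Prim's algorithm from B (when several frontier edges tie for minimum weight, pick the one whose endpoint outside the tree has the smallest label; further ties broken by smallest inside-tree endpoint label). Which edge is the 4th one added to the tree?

A-C

Grow the tree from B using Prim:
Step 1: frontier [B–E 2, A–B 3] → take B–E (2); add E.
Step 2: frontier [A–B 3, D–E 4, C–E 6] → take A–B (3); add A.
Step 3: frontier [A–D 2, A–C 6, D–E 4, C–E 6] → take A–D (2); add D.
Step 4: frontier [A–C 6, C–E 6] → take A–C (6); add C.
The 4th edge added is A–C.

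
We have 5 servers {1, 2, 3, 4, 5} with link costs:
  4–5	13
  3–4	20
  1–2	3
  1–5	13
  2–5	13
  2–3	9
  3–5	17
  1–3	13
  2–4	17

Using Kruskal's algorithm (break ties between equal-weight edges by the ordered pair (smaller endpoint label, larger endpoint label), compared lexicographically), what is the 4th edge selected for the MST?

Kruskal: consider edges lightest-first.
1–2 (3): add — endpoints in different components.
2–3 (9): add — endpoints in different components.
1–3 (13): skip — 1 and 3 already connected.
1–5 (13): add — endpoints in different components.
2–5 (13): skip — 2 and 5 already connected.
4–5 (13): add — endpoints in different components.
The 4th edge added is 4–5.

4-5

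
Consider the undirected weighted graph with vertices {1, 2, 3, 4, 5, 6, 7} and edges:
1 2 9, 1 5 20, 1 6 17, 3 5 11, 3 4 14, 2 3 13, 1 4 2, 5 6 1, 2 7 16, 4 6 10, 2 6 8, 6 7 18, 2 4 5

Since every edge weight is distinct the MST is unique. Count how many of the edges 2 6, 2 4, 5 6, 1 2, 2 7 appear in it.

4

Kruskal: consider edges lightest-first.
5 6 (1): add — endpoints in different components.
1 4 (2): add — endpoints in different components.
2 4 (5): add — endpoints in different components.
2 6 (8): add — endpoints in different components.
1 2 (9): skip — 1 and 2 already connected.
4 6 (10): skip — 4 and 6 already connected.
3 5 (11): add — endpoints in different components.
2 3 (13): skip — 2 and 3 already connected.
3 4 (14): skip — 3 and 4 already connected.
2 7 (16): add — endpoints in different components.
MST edge set: {5 6, 1 4, 2 4, 2 6, 3 5, 2 7}.
Of the listed edges, {2 6, 2 4, 5 6, 2 7} are in the MST → 4.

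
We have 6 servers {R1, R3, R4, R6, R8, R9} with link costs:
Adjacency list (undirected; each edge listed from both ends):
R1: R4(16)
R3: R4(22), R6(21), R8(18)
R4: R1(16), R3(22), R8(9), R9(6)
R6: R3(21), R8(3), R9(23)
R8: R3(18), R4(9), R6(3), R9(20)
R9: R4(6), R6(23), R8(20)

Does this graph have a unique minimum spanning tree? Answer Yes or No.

Yes

Sort edges by weight, then run Kruskal:
R6-R8 (3): add — endpoints in different components.
R4-R9 (6): add — endpoints in different components.
R4-R8 (9): add — endpoints in different components.
R1-R4 (16): add — endpoints in different components.
R3-R8 (18): add — endpoints in different components.
Every non-tree edge has weight strictly greater than the heaviest edge on the tree path between its endpoints, so the MST is unique.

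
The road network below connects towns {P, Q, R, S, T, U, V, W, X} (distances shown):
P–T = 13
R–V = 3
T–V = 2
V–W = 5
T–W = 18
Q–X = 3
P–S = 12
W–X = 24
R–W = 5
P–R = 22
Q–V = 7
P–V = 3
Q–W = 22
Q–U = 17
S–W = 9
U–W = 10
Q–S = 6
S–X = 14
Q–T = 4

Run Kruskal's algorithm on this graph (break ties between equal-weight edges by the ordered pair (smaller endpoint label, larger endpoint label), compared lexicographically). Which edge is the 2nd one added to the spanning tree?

Kruskal: consider edges lightest-first.
T–V (2): add — endpoints in different components.
P–V (3): add — endpoints in different components.
Q–X (3): add — endpoints in different components.
R–V (3): add — endpoints in different components.
Q–T (4): add — endpoints in different components.
R–W (5): add — endpoints in different components.
V–W (5): skip — V and W already connected.
Q–S (6): add — endpoints in different components.
Q–V (7): skip — V and Q already connected.
S–W (9): skip — W and S already connected.
U–W (10): add — endpoints in different components.
The 2nd edge added is P–V.

P-V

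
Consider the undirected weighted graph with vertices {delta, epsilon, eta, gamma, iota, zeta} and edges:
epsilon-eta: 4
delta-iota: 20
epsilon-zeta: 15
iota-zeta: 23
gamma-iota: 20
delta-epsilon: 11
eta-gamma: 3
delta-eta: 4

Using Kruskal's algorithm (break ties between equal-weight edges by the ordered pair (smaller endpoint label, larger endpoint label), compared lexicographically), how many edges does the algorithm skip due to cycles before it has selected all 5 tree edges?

1

Kruskal: consider edges lightest-first.
eta-gamma (3): add — endpoints in different components.
delta-eta (4): add — endpoints in different components.
epsilon-eta (4): add — endpoints in different components.
delta-epsilon (11): skip — epsilon and delta already connected.
epsilon-zeta (15): add — endpoints in different components.
delta-iota (20): add — endpoints in different components.
Edges rejected before the tree was complete: 1.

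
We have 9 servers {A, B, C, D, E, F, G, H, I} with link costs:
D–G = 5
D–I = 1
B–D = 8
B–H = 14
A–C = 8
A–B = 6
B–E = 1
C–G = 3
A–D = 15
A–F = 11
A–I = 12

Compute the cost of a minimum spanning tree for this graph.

Grow the tree from A using Prim:
Step 1: frontier [A–B 6, A–C 8, A–F 11, A–I 12, A–D 15] → take A–B (6); add B.
Step 2: frontier [A–C 8, A–F 11, A–I 12, A–D 15, B–E 1, B–D 8, B–H 14] → take B–E (1); add E.
Step 3: frontier [A–C 8, A–F 11, A–I 12, A–D 15, B–D 8, B–H 14] → take A–C (8); add C.
Step 4: frontier [A–F 11, A–I 12, A–D 15, B–D 8, B–H 14, C–G 3] → take C–G (3); add G.
Step 5: frontier [A–F 11, A–I 12, A–D 15, B–D 8, B–H 14, D–G 5] → take D–G (5); add D.
Step 6: frontier [A–F 11, A–I 12, B–H 14, D–I 1] → take D–I (1); add I.
Step 7: frontier [A–F 11, B–H 14] → take A–F (11); add F.
Step 8: frontier [B–H 14] → take B–H (14); add H.
MST edges: A–B, B–E, A–C, C–G, D–G, D–I, A–F, B–H; total weight 6+1+8+3+5+1+11+14 = 49.

49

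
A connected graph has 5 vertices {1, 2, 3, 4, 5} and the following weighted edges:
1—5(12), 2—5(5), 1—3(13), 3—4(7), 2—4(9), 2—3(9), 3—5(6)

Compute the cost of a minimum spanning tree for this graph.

30

Prim, starting at 1.
Step 1: frontier [1—5 12, 1—3 13] → take 1—5 (12); add 5.
Step 2: frontier [1—3 13, 2—5 5, 3—5 6] → take 2—5 (5); add 2.
Step 3: frontier [1—3 13, 2—3 9, 2—4 9, 3—5 6] → take 3—5 (6); add 3.
Step 4: frontier [2—4 9, 3—4 7] → take 3—4 (7); add 4.
MST edges: 1—5, 2—5, 3—5, 3—4; total weight 12+5+6+7 = 30.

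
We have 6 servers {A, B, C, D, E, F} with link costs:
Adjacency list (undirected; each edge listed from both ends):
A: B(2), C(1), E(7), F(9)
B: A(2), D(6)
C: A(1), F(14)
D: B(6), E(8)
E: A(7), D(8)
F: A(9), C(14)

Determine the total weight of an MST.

25

Kruskal's algorithm — process edges by increasing weight (ties by edge label):
A–C (1): add — endpoints in different components.
A–B (2): add — endpoints in different components.
B–D (6): add — endpoints in different components.
A–E (7): add — endpoints in different components.
D–E (8): skip — D and E already connected.
A–F (9): add — endpoints in different components.
MST edges: A–C, A–B, B–D, A–E, A–F; total weight 1+2+6+7+9 = 25.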